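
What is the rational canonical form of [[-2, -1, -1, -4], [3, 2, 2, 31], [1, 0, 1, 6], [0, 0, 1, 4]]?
R = [[0, 0, 0, -25], [1, 0, 0, -5], [0, 1, 0, 2], [0, 0, 1, 5]]

The invariant factors of A (the non-unit diagonal entries of the Smith normal form of xI - A over ℚ[x]) are (x - 5)(x^3 - 2x - 5), each dividing the next. The characteristic polynomial is their product, (x - 5)(x^3 - 2x - 5).

The rational canonical form is the block-diagonal matrix of companion matrices C(f_i):
R = [[0, 0, 0, -25], [1, 0, 0, -5], [0, 1, 0, 2], [0, 0, 1, 5]].

Note the characteristic polynomial does not split into linear factors over ℚ, so A has no Jordan form over ℚ; the rational canonical form exists over any field.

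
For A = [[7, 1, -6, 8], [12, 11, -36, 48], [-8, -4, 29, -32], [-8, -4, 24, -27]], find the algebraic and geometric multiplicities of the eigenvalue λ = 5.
The characteristic polynomial is (x - 5)^4, so the factor x - 5 appears with exponent 4: the algebraic multiplicity is 4.

rank(A - 5I) = 1, so the eigenspace has dimension 4 - 1 = 3: the geometric multiplicity is 3.

Since 3 < 4, A is not diagonalizable.

algebraic multiplicity 4, geometric multiplicity 3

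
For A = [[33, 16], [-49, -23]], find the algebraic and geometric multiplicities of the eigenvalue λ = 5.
algebraic multiplicity 2, geometric multiplicity 1

The characteristic polynomial is (x - 5)^2, so the factor x - 5 appears with exponent 2: the algebraic multiplicity is 2.

rank(A - 5I) = 1, so the eigenspace has dimension 2 - 1 = 1: the geometric multiplicity is 1.

Since 1 < 2, A is not diagonalizable.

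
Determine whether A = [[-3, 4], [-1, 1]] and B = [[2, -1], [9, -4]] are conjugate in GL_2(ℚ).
Yes.

Two matrices over a field are similar if and only if they have the same invariant factors.

Both A and B have characteristic polynomial (x + 1)^2 and minimal polynomial (x + 1)^2. Computing further, both have invariant factors (x + 1)^2. Hence A and B are similar.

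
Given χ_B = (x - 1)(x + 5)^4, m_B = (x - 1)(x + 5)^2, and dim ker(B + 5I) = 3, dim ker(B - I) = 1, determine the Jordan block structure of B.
Jordan blocks: (-5, 2), (-5, 1), (-5, 1), (1, 1)

λ = -5: algebraic multiplicity 4 (exponent in χ_B), largest block size 2 (exponent in m_B), 3 blocks (geometric multiplicity). These force block sizes [2, 1, 1].
λ = 1: algebraic multiplicity 1 (exponent in χ_B), largest block size 1 (exponent in m_B), 1 block (geometric multiplicity). This forces block sizes [1].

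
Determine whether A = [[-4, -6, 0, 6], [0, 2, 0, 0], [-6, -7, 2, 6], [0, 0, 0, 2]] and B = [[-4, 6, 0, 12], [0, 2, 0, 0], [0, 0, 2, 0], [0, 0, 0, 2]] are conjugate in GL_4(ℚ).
Both have characteristic polynomial (x - 2)^3(x + 4), but the minimal polynomial of A is (x - 2)^2(x + 4) while the minimal polynomial of B is (x - 2)(x + 4). The minimal polynomial is a similarity invariant, so A and B are not similar.

No.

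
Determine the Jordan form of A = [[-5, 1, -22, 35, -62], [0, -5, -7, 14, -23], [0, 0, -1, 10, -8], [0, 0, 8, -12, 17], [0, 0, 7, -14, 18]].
J = [[-5, 1, 0, 0, 0], [0, -5, 0, 0, 0], [0, 0, -3, 0, 0], [0, 0, 0, 4, 1], [0, 0, 0, 0, 4]]

The characteristic polynomial is det(xI - A) = (x - 4)^2(x + 3)(x + 5)^2, so the eigenvalues are -5 (algebraic multiplicity 2), -3 (algebraic multiplicity 1), 4 (algebraic multiplicity 2).

For λ = -5: rank(A + 5I) = 4, rank((A + 5I)^2) = 3. The eigenspace has dimension 5 - 4 = 1, so there is 1 Jordan block; the rank sequence gives block sizes [2].

For λ = -3: algebraic multiplicity 1 gives one 1×1 block.

For λ = 4: rank(A - 4I) = 4, rank((A - 4I)^2) = 3. The eigenspace has dimension 5 - 4 = 1, so there is 1 Jordan block; the rank sequence gives block sizes [2].

Assembling the blocks gives the Jordan form J above.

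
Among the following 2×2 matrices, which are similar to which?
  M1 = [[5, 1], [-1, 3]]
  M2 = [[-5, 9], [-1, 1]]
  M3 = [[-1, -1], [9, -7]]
3 classes: {M1}, {M2}, {M3}

Characteristic polynomials: χ_{M1} = (x - 4)^2, χ_{M2} = (x + 2)^2, χ_{M3} = (x + 4)^2.

{M1}: invariant factors (x - 4)^2.

{M2}: invariant factors (x + 2)^2.

{M3}: invariant factors (x + 4)^2.

Matrices are similar if and only if their invariant-factor lists agree; the partition into similarity classes is {M1}, {M2}, {M3}.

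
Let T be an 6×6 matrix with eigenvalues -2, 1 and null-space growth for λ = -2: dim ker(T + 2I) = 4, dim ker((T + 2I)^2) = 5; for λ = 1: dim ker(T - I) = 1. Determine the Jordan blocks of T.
λ = -2: successive nullity increments [4, 1] count blocks of size ≥ k; block sizes are [2, 1, 1, 1].
λ = 1: successive nullity increments [1] count blocks of size ≥ k; block sizes are [1].

Jordan blocks: (-2, 2), (-2, 1), (-2, 1), (-2, 1), (1, 1)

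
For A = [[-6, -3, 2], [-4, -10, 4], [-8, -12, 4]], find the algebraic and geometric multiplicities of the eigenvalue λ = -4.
The characteristic polynomial is (x + 4)^3, so the factor x + 4 appears with exponent 3: the algebraic multiplicity is 3.

rank(A + 4I) = 1, so the eigenspace has dimension 3 - 1 = 2: the geometric multiplicity is 2.

Since 2 < 3, A is not diagonalizable.

algebraic multiplicity 3, geometric multiplicity 2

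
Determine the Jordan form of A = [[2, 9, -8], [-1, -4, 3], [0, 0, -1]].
The characteristic polynomial is det(xI - A) = (x + 1)^3, so the eigenvalues are -1 (algebraic multiplicity 3).

For λ = -1: rank(A + I) = 2, rank((A + I)^2) = 1, rank((A + I)^3) = 0. The eigenspace has dimension 3 - 2 = 1, so there is 1 Jordan block; the rank sequence gives block sizes [3].

Assembling the blocks gives the Jordan form J above.

J = [[-1, 1, 0], [0, -1, 1], [0, 0, -1]]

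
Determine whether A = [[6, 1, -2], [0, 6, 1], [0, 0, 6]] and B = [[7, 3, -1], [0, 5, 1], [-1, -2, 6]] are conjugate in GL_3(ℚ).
Two matrices over a field are similar if and only if they have the same invariant factors.

Both A and B have characteristic polynomial (x - 6)^3 and minimal polynomial (x - 6)^3. Computing further, both have invariant factors (x - 6)^3. Hence A and B are similar.

Yes.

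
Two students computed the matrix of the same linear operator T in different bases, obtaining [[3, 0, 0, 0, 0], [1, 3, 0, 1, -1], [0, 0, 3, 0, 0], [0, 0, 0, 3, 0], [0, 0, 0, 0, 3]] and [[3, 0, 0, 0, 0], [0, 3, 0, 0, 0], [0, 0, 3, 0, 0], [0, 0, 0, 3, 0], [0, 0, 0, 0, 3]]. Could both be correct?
No.

Both have characteristic polynomial (x - 3)^5, but the minimal polynomial of A is (x - 3)^2 while the minimal polynomial of B is x - 3. The minimal polynomial is a similarity invariant, so A and B are not similar.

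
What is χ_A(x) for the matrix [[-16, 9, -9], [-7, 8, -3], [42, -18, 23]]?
χ_A(x) = (x - 5)^3

xI - A = [[x + 16, -9, 9], [7, x - 8, 3], [-42, 18, x - 23]].

Expanding det(xI - A) along the first row:
det(xI - A) = + (x + 16)·det([[x - 8, 3], [18, x - 23]]) - (-9)·det([[7, 3], [-42, x - 23]]) + (9)·det([[7, x - 8], [-42, 18]]).

Evaluating gives χ_A(x) = x^3 - 15x^2 + 75x - 125 = (x - 5)^3.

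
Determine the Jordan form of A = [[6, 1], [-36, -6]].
J = [[0, 1], [0, 0]]

The characteristic polynomial is det(xI - A) = x^2, so the eigenvalues are 0 (algebraic multiplicity 2).

For λ = 0: rank(A) = 1, rank(A^2) = 0. The eigenspace has dimension 2 - 1 = 1, so there is 1 Jordan block; the rank sequence gives block sizes [2].

Assembling the blocks gives the Jordan form J above.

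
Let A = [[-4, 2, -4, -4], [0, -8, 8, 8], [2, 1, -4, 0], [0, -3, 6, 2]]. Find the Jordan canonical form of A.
The characteristic polynomial is det(xI - A) = (x + 2)(x + 4)^3, so the eigenvalues are -4 (algebraic multiplicity 3), -2 (algebraic multiplicity 1).

For λ = -4: rank(A + 4I) = 2, rank((A + 4I)^2) = 1. The eigenspace has dimension 4 - 2 = 2, so there are 2 Jordan blocks; the rank sequence gives block sizes [2, 1].

For λ = -2: algebraic multiplicity 1 gives one 1×1 block.

Assembling the blocks gives the Jordan form J above.

J = [[-4, 1, 0, 0], [0, -4, 0, 0], [0, 0, -4, 0], [0, 0, 0, -2]]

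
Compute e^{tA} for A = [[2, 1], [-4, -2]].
e^{tA} = [[2*t + 1, t], [-4*t, 1 - 2*t]]

A has Jordan form J = [[0, 1], [0, 0]] with A = PJP^{-1}, so e^{tA} = P e^{tJ} P^{-1}.

For a Jordan block J_k(λ), e^{tJ_k(λ)} = e^{λt} · (I + tN + t^2 N^2/2! + ... + t^{k-1} N^{k-1}/(k-1)!) where N is the nilpotent superdiagonal part.

Assembling the blocks and conjugating back gives the entries of e^{tA} as shown above.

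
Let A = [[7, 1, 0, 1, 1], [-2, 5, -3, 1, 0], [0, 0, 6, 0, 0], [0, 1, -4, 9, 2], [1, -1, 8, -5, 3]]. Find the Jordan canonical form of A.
J = [[6, 1, 0, 0, 0], [0, 6, 1, 0, 0], [0, 0, 6, 0, 0], [0, 0, 0, 6, 1], [0, 0, 0, 0, 6]]

The characteristic polynomial is det(xI - A) = (x - 6)^5, so the eigenvalues are 6 (algebraic multiplicity 5).

For λ = 6: rank(A - 6I) = 3, rank((A - 6I)^2) = 1, rank((A - 6I)^3) = 0. The eigenspace has dimension 5 - 3 = 2, so there are 2 Jordan blocks; the rank sequence gives block sizes [3, 2].

Assembling the blocks gives the Jordan form J above.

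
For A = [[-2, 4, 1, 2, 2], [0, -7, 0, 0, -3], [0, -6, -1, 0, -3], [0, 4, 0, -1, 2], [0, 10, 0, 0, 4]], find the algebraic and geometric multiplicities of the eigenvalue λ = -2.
algebraic multiplicity 2, geometric multiplicity 1

The characteristic polynomial is (x + 1)^3(x + 2)^2, so the factor x + 2 appears with exponent 2: the algebraic multiplicity is 2.

rank(A + 2I) = 4, so the eigenspace has dimension 5 - 4 = 1: the geometric multiplicity is 1.

Since 1 < 2, A is not diagonalizable.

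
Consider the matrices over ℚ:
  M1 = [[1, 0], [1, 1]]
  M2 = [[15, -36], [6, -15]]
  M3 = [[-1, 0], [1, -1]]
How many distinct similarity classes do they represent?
Characteristic polynomials: χ_{M1} = (x - 1)^2, χ_{M2} = (x - 3)(x + 3), χ_{M3} = (x + 1)^2.

{M1}: invariant factors (x - 1)^2.

{M2}: invariant factors (x - 3)(x + 3).

{M3}: invariant factors (x + 1)^2.

Matrices are similar if and only if their invariant-factor lists agree; the partition into similarity classes is {M1}, {M2}, {M3}.

3 classes: {M1}, {M2}, {M3}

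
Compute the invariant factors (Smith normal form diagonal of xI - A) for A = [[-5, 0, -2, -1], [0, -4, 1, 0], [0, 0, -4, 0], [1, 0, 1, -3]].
x + 4, (x + 4)^3

The Jordan structure of A has elementary divisors (x + 4)^3, (x + 4). Arranging the block sizes at each eigenvalue in decreasing order and taking row products gives the invariant factors.

Invariant factors (smallest first, each dividing the next): x + 4, (x + 4)^3.

Check: the last factor (x + 4)^3 is the minimal polynomial, and the product (x + 4)^4 is the characteristic polynomial.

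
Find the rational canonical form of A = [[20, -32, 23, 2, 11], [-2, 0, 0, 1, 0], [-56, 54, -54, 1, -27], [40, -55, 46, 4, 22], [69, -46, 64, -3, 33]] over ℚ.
R = [[0, 9, 0, 0, 0], [1, 0, 0, 0, 0], [0, 0, 0, 0, -27], [0, 0, 1, 0, 9], [0, 0, 0, 1, 3]]

The invariant factors of A (the non-unit diagonal entries of the Smith normal form of xI - A over ℚ[x]) are (x - 3)(x + 3), (x - 3)^2(x + 3), each dividing the next. The characteristic polynomial is their product, (x - 3)^3(x + 3)^2.

The rational canonical form is the block-diagonal matrix of companion matrices C(f_i):
R = [[0, 9, 0, 0, 0], [1, 0, 0, 0, 0], [0, 0, 0, 0, -27], [0, 0, 1, 0, 9], [0, 0, 0, 1, 3]].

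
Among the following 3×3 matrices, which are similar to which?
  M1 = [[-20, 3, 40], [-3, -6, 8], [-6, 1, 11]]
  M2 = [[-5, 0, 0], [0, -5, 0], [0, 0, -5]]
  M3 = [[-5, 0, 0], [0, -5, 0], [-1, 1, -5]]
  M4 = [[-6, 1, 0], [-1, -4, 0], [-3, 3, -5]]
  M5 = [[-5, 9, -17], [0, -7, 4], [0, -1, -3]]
3 classes: {M1, M5}, {M2}, {M3, M4}

Characteristic polynomials: χ_{M1} = (x + 5)^3, χ_{M2} = (x + 5)^3, χ_{M3} = (x + 5)^3, χ_{M4} = (x + 5)^3, χ_{M5} = (x + 5)^3.

{M1, M5}: invariant factors (x + 5)^3.

{M2}: invariant factors x + 5, x + 5, x + 5.

{M3, M4}: invariant factors x + 5, (x + 5)^2.

Matrices are similar if and only if their invariant-factor lists agree; the partition into similarity classes is {M1, M5}, {M2}, {M3, M4}.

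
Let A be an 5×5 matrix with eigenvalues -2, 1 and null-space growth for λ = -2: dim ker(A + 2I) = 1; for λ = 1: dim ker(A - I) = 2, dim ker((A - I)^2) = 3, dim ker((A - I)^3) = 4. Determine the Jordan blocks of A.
Jordan blocks: (-2, 1), (1, 3), (1, 1)

λ = -2: successive nullity increments [1] count blocks of size ≥ k; block sizes are [1].
λ = 1: successive nullity increments [2, 1, 1] count blocks of size ≥ k; block sizes are [3, 1].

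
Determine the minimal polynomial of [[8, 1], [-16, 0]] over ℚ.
The characteristic polynomial factors as (x - 4)^2. The minimal polynomial is ∏(x - λ)^{k_λ} where k_λ is the size of the largest Jordan block at λ.

For λ = 4: rank(A - 4I) = 1, and the largest Jordan block has size 2 (the smallest k with rank((A - 4I)^k) = rank((A - 4I)^(k+1))).

So m_A(x) = (x - 4)^2.

m_A(x) = (x - 4)^2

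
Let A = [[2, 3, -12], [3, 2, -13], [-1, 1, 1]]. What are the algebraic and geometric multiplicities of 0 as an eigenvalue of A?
algebraic multiplicity 2, geometric multiplicity 1

The characteristic polynomial is x^2(x - 5), so the factor x appears with exponent 2: the algebraic multiplicity is 2.

rank(A) = 2, so the eigenspace has dimension 3 - 2 = 1: the geometric multiplicity is 1.

Since 1 < 2, A is not diagonalizable.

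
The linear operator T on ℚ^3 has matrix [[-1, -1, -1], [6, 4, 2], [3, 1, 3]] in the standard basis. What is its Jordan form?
The characteristic polynomial is det(xI - A) = (x - 2)^3, so the eigenvalues are 2 (algebraic multiplicity 3).

For λ = 2: rank(A - 2I) = 1, rank((A - 2I)^2) = 0. The eigenspace has dimension 3 - 1 = 2, so there are 2 Jordan blocks; the rank sequence gives block sizes [2, 1].

Assembling the blocks gives the Jordan form J above.

J = [[2, 1, 0], [0, 2, 0], [0, 0, 2]]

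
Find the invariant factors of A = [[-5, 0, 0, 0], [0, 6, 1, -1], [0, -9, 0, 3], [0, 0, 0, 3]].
x - 3, (x - 3)^2(x + 5)

The Jordan structure of A has elementary divisors (x + 5), (x - 3)^2, (x - 3). Arranging the block sizes at each eigenvalue in decreasing order and taking row products gives the invariant factors.

Invariant factors (smallest first, each dividing the next): x - 3, (x - 3)^2(x + 5).

Check: the last factor (x - 3)^2(x + 5) is the minimal polynomial, and the product (x - 3)^3(x + 5) is the characteristic polynomial.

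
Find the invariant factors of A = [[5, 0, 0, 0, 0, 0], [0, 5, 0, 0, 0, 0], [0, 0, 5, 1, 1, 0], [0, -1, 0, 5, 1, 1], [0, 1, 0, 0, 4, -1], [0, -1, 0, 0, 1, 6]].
x - 5, x - 5, (x - 5)^2, (x - 5)^2

The Jordan structure of A has elementary divisors (x - 5)^2, (x - 5)^2, (x - 5), (x - 5). Arranging the block sizes at each eigenvalue in decreasing order and taking row products gives the invariant factors.

Invariant factors (smallest first, each dividing the next): x - 5, x - 5, (x - 5)^2, (x - 5)^2.

Check: the last factor (x - 5)^2 is the minimal polynomial, and the product (x - 5)^6 is the characteristic polynomial.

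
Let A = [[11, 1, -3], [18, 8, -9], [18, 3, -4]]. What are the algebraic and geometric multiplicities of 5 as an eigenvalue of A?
The characteristic polynomial is (x - 5)^3, so the factor x - 5 appears with exponent 3: the algebraic multiplicity is 3.

rank(A - 5I) = 1, so the eigenspace has dimension 3 - 1 = 2: the geometric multiplicity is 2.

Since 2 < 3, A is not diagonalizable.

algebraic multiplicity 3, geometric multiplicity 2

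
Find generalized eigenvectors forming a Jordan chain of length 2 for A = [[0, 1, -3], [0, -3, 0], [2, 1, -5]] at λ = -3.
We seek v_1 ∈ ker((A + 3I)^2) \ ker(A + 3I), then set v_{i+1} = (A + 3I) v_i.

One such chain is v_1 = [[-1, 1, -1]]^T, v_2 = [[1, 0, 1]]^T. Check: (A + 3I) v_2 = [[0, 0, 0]]^T = 0.

v_1 = [[-1, 1, -1]]^T, v_2 = [[1, 0, 1]]^T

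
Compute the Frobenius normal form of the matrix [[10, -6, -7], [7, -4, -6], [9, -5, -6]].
R = [[0, 0, 5], [1, 0, 1], [0, 1, 0]]

The invariant factors of A (the non-unit diagonal entries of the Smith normal form of xI - A over ℚ[x]) are x^3 - x - 5, each dividing the next. The characteristic polynomial is their product, x^3 - x - 5.

The rational canonical form is the block-diagonal matrix of companion matrices C(f_i):
R = [[0, 0, 5], [1, 0, 1], [0, 1, 0]].

Note the characteristic polynomial does not split into linear factors over ℚ, so A has no Jordan form over ℚ; the rational canonical form exists over any field.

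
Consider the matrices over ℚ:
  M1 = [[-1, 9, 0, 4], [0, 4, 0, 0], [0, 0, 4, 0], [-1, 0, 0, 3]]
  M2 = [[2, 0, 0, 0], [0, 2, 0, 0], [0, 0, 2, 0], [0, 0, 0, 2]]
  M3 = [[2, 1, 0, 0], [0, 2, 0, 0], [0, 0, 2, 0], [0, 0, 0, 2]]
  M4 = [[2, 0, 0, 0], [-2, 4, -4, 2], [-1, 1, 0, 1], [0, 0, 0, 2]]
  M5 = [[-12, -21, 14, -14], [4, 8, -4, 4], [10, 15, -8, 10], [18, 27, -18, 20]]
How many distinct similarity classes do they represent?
3 classes: {M1}, {M2}, {M3, M4, M5}

Characteristic polynomials: χ_{M1} = (x - 4)^2(x - 1)^2, χ_{M2} = (x - 2)^4, χ_{M3} = (x - 2)^4, χ_{M4} = (x - 2)^4, χ_{M5} = (x - 2)^4.

{M1}: invariant factors x - 4, (x - 4)(x - 1)^2.

{M2}: invariant factors x - 2, x - 2, x - 2, x - 2.

{M3, M4, M5}: invariant factors x - 2, x - 2, (x - 2)^2.

Matrices are similar if and only if their invariant-factor lists agree; the partition into similarity classes is {M1}, {M2}, {M3, M4, M5}.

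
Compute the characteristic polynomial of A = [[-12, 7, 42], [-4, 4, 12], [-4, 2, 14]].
xI - A = [[x + 12, -7, -42], [4, x - 4, -12], [4, -2, x - 14]].

Expanding det(xI - A) along the first row:
det(xI - A) = + (x + 12)·det([[x - 4, -12], [-2, x - 14]]) - (-7)·det([[4, -12], [4, x - 14]]) + (-42)·det([[4, x - 4], [4, -2]]).

Evaluating gives χ_A(x) = x^3 - 6x^2 + 12x - 8 = (x - 2)^3.

χ_A(x) = (x - 2)^3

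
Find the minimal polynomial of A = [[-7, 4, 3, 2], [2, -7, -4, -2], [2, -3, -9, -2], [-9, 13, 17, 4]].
The characteristic polynomial factors as (x + 4)(x + 5)^3. The minimal polynomial is ∏(x - λ)^{k_λ} where k_λ is the size of the largest Jordan block at λ.

For λ = -5: rank(A + 5I) = 3, and the largest Jordan block has size 3 (the smallest k with rank((A + 5I)^k) = rank((A + 5I)^(k+1))).
For λ = -4: rank(A + 4I) = 3, and the largest Jordan block has size 1 (the smallest k with rank((A + 4I)^k) = rank((A + 4I)^(k+1))).

So m_A(x) = (x + 4)(x + 5)^3.

m_A(x) = (x + 4)(x + 5)^3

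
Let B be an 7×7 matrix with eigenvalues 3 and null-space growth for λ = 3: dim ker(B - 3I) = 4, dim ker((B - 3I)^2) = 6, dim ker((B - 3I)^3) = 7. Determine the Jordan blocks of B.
λ = 3: successive nullity increments [4, 2, 1] count blocks of size ≥ k; block sizes are [3, 2, 1, 1].

Jordan blocks: (3, 3), (3, 2), (3, 1), (3, 1)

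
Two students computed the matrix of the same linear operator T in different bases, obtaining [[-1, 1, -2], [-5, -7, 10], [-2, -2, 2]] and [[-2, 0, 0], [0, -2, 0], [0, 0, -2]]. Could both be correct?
No.

Both have characteristic polynomial (x + 2)^3, but the minimal polynomial of A is (x + 2)^2 while the minimal polynomial of B is x + 2. The minimal polynomial is a similarity invariant, so A and B are not similar.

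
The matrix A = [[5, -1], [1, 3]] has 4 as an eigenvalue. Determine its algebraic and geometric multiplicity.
The characteristic polynomial is (x - 4)^2, so the factor x - 4 appears with exponent 2: the algebraic multiplicity is 2.

rank(A - 4I) = 1, so the eigenspace has dimension 2 - 1 = 1: the geometric multiplicity is 1.

Since 1 < 2, A is not diagonalizable.

algebraic multiplicity 2, geometric multiplicity 1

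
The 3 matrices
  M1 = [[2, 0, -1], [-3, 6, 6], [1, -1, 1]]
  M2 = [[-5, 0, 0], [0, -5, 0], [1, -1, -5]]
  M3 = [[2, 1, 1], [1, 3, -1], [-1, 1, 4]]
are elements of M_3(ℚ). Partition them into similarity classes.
Characteristic polynomials: χ_{M1} = (x - 3)^3, χ_{M2} = (x + 5)^3, χ_{M3} = (x - 3)^3.

{M1, M3}: invariant factors (x - 3)^3.

{M2}: invariant factors x + 5, (x + 5)^2.

Matrices are similar if and only if their invariant-factor lists agree; the partition into similarity classes is {M1, M3}, {M2}.

2 classes: {M1, M3}, {M2}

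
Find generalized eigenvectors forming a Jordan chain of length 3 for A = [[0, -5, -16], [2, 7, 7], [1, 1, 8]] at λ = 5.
v_1 = [[-4, 2, 1]]^T, v_2 = [[-6, 3, 1]]^T, v_3 = [[-1, 1, 0]]^T

We seek v_1 ∈ ker((A - 5I)^3) \ ker((A - 5I)^2), then set v_{i+1} = (A - 5I) v_i.

One such chain is v_1 = [[-4, 2, 1]]^T, v_2 = [[-6, 3, 1]]^T, v_3 = [[-1, 1, 0]]^T. Check: (A - 5I) v_3 = [[0, 0, 0]]^T = 0.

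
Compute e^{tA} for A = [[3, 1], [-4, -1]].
A has Jordan form J = [[1, 1], [0, 1]] with A = PJP^{-1}, so e^{tA} = P e^{tJ} P^{-1}.

For a Jordan block J_k(λ), e^{tJ_k(λ)} = e^{λt} · (I + tN + t^2 N^2/2! + ... + t^{k-1} N^{k-1}/(k-1)!) where N is the nilpotent superdiagonal part.

Assembling the blocks and conjugating back gives the entries of e^{tA} as shown above.

e^{tA} = [[(2*t + 1)*e^{t}, t*e^{t}], [-4*t*e^{t}, (1 - 2*t)*e^{t}]]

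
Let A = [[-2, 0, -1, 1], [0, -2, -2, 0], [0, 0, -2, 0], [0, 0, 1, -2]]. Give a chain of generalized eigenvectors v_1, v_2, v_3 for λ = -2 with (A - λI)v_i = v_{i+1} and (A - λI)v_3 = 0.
We seek v_1 ∈ ker((A + 2I)^3) \ ker((A + 2I)^2), then set v_{i+1} = (A + 2I) v_i.

One such chain is v_1 = [[1, 3, 1, -1]]^T, v_2 = [[-2, -2, 0, 1]]^T, v_3 = [[1, 0, 0, 0]]^T. Check: (A + 2I) v_3 = [[0, 0, 0, 0]]^T = 0.

v_1 = [[1, 3, 1, -1]]^T, v_2 = [[-2, -2, 0, 1]]^T, v_3 = [[1, 0, 0, 0]]^T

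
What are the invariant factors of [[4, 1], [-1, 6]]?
(x - 5)^2

The Jordan structure of A has elementary divisors (x - 5)^2. Arranging the block sizes at each eigenvalue in decreasing order and taking row products gives the invariant factors.

Invariant factors (smallest first, each dividing the next): (x - 5)^2.

Check: the last factor (x - 5)^2 is the minimal polynomial, and the product (x - 5)^2 is the characteristic polynomial.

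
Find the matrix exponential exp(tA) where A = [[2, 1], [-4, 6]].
A has Jordan form J = [[4, 1], [0, 4]] with A = PJP^{-1}, so e^{tA} = P e^{tJ} P^{-1}.

For a Jordan block J_k(λ), e^{tJ_k(λ)} = e^{λt} · (I + tN + t^2 N^2/2! + ... + t^{k-1} N^{k-1}/(k-1)!) where N is the nilpotent superdiagonal part.

Assembling the blocks and conjugating back gives the entries of e^{tA} as shown above.

e^{tA} = [[(1 - 2*t)*e^{4*t}, t*e^{4*t}], [-4*t*e^{4*t}, (2*t + 1)*e^{4*t}]]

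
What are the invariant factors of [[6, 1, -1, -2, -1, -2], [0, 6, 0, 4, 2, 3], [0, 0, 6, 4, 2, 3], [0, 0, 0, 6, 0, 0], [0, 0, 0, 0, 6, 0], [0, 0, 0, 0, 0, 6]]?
The Jordan structure of A has elementary divisors (x - 6)^2, (x - 6)^2, (x - 6), (x - 6). Arranging the block sizes at each eigenvalue in decreasing order and taking row products gives the invariant factors.

Invariant factors (smallest first, each dividing the next): x - 6, x - 6, (x - 6)^2, (x - 6)^2.

Check: the last factor (x - 6)^2 is the minimal polynomial, and the product (x - 6)^6 is the characteristic polynomial.

x - 6, x - 6, (x - 6)^2, (x - 6)^2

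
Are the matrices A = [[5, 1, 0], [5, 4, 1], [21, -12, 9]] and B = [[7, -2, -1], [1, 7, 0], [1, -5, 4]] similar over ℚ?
Yes.

Two matrices over a field are similar if and only if they have the same invariant factors.

Both A and B have characteristic polynomial (x - 6)^3 and minimal polynomial (x - 6)^3. Computing further, both have invariant factors (x - 6)^3. Hence A and B are similar.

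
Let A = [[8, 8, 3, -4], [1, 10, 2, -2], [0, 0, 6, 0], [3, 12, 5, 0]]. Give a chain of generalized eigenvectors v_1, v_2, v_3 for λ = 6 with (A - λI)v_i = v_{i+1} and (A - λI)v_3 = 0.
We seek v_1 ∈ ker((A - 6I)^3) \ ker((A - 6I)^2), then set v_{i+1} = (A - 6I) v_i.

One such chain is v_1 = [[-1, 0, 1, 0]]^T, v_2 = [[1, 1, 0, 2]]^T, v_3 = [[2, 1, 0, 3]]^T. Check: (A - 6I) v_3 = [[0, 0, 0, 0]]^T = 0.

v_1 = [[-1, 0, 1, 0]]^T, v_2 = [[1, 1, 0, 2]]^T, v_3 = [[2, 1, 0, 3]]^T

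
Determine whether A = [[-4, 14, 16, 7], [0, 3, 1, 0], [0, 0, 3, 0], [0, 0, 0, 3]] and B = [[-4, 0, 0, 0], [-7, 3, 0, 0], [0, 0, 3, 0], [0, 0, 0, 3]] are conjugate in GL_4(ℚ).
No.

Both have characteristic polynomial (x - 3)^3(x + 4), but the minimal polynomial of A is (x - 3)^2(x + 4) while the minimal polynomial of B is (x - 3)(x + 4). The minimal polynomial is a similarity invariant, so A and B are not similar.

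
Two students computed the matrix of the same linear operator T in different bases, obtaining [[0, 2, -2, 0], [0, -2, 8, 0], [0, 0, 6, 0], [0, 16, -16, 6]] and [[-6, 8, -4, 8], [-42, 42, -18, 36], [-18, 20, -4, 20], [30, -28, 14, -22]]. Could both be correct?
Yes.

Two matrices over a field are similar if and only if they have the same invariant factors.

Both A and B have characteristic polynomial x(x - 6)^2(x + 2) and minimal polynomial x(x - 6)(x + 2). Computing further, both have invariant factors x - 6, x(x - 6)(x + 2). Hence A and B are similar.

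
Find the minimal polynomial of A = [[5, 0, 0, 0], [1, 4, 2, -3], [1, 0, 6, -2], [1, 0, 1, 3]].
m_A(x) = (x - 5)(x - 4)^2

The characteristic polynomial factors as (x - 5)^2(x - 4)^2. The minimal polynomial is ∏(x - λ)^{k_λ} where k_λ is the size of the largest Jordan block at λ.

For λ = 4: rank(A - 4I) = 3, and the largest Jordan block has size 2 (the smallest k with rank((A - 4I)^k) = rank((A - 4I)^(k+1))).
For λ = 5: rank(A - 5I) = 2, and the largest Jordan block has size 1 (the smallest k with rank((A - 5I)^k) = rank((A - 5I)^(k+1))).

So m_A(x) = (x - 5)(x - 4)^2.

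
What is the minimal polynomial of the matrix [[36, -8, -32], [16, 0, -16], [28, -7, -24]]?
The characteristic polynomial factors as (x - 4)^3. The minimal polynomial is ∏(x - λ)^{k_λ} where k_λ is the size of the largest Jordan block at λ.

For λ = 4: rank(A - 4I) = 1, and the largest Jordan block has size 2 (the smallest k with rank((A - 4I)^k) = rank((A - 4I)^(k+1))).

So m_A(x) = (x - 4)^2.

m_A(x) = (x - 4)^2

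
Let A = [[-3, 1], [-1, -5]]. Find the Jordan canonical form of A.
J = [[-4, 1], [0, -4]]

The characteristic polynomial is det(xI - A) = (x + 4)^2, so the eigenvalues are -4 (algebraic multiplicity 2).

For λ = -4: rank(A + 4I) = 1, rank((A + 4I)^2) = 0. The eigenspace has dimension 2 - 1 = 1, so there is 1 Jordan block; the rank sequence gives block sizes [2].

Assembling the blocks gives the Jordan form J above.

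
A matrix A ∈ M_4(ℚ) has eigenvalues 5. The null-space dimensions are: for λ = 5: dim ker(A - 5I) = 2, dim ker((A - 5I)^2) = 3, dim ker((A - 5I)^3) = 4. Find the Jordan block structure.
Jordan blocks: (5, 3), (5, 1)

λ = 5: successive nullity increments [2, 1, 1] count blocks of size ≥ k; block sizes are [3, 1].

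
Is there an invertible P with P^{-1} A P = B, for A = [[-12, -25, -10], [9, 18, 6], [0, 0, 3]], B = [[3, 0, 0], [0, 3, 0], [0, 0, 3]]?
No.

Both have characteristic polynomial (x - 3)^3, but the minimal polynomial of A is (x - 3)^2 while the minimal polynomial of B is x - 3. The minimal polynomial is a similarity invariant, so A and B are not similar.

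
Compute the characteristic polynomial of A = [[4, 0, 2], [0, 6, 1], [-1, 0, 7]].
χ_A(x) = (x - 6)^2(x - 5)

xI - A = [[x - 4, 0, -2], [0, x - 6, -1], [1, 0, x - 7]].

Expanding det(xI - A) along the first row:
det(xI - A) = + (x - 4)·det([[x - 6, -1], [0, x - 7]]) - (0)·det([[0, -1], [1, x - 7]]) + (-2)·det([[0, x - 6], [1, 0]]).

Evaluating gives χ_A(x) = x^3 - 17x^2 + 96x - 180 = (x - 6)^2(x - 5).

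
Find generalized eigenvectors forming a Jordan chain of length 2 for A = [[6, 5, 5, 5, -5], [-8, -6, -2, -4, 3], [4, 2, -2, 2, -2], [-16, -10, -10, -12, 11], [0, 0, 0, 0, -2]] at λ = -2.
v_1 = [[0, 0, 0, 1, 1]]^T, v_2 = [[0, -1, 0, 1, 0]]^T

We seek v_1 ∈ ker((A + 2I)^2) \ ker(A + 2I), then set v_{i+1} = (A + 2I) v_i.

One such chain is v_1 = [[0, 0, 0, 1, 1]]^T, v_2 = [[0, -1, 0, 1, 0]]^T. Check: (A + 2I) v_2 = [[0, 0, 0, 0, 0]]^T = 0.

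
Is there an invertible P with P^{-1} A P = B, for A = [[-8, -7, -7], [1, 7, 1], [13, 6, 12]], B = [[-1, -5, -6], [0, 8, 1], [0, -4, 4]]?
Yes.

Two matrices over a field are similar if and only if they have the same invariant factors.

Both A and B have characteristic polynomial (x - 6)^2(x + 1) and minimal polynomial (x - 6)^2(x + 1). Computing further, both have invariant factors (x - 6)^2(x + 1). Hence A and B are similar.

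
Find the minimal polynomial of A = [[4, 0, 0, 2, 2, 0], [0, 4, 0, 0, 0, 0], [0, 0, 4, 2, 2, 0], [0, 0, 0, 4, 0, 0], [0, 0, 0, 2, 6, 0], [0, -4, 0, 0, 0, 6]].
The characteristic polynomial factors as (x - 6)^2(x - 4)^4. The minimal polynomial is ∏(x - λ)^{k_λ} where k_λ is the size of the largest Jordan block at λ.

For λ = 4: rank(A - 4I) = 2, and the largest Jordan block has size 1 (the smallest k with rank((A - 4I)^k) = rank((A - 4I)^(k+1))).
For λ = 6: rank(A - 6I) = 4, and the largest Jordan block has size 1 (the smallest k with rank((A - 6I)^k) = rank((A - 6I)^(k+1))).

So m_A(x) = (x - 6)(x - 4).

m_A(x) = (x - 6)(x - 4)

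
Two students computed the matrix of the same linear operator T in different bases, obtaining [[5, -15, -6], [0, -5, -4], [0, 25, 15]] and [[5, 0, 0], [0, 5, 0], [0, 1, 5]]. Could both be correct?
Yes.

Two matrices over a field are similar if and only if they have the same invariant factors.

Both A and B have characteristic polynomial (x - 5)^3 and minimal polynomial (x - 5)^2. Computing further, both have invariant factors x - 5, (x - 5)^2. Hence A and B are similar.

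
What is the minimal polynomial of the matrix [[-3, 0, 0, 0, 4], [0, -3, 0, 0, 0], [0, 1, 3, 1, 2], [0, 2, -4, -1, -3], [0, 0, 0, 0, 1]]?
m_A(x) = (x - 1)^3(x + 3)

The characteristic polynomial factors as (x - 1)^3(x + 3)^2. The minimal polynomial is ∏(x - λ)^{k_λ} where k_λ is the size of the largest Jordan block at λ.

For λ = -3: rank(A + 3I) = 3, and the largest Jordan block has size 1 (the smallest k with rank((A + 3I)^k) = rank((A + 3I)^(k+1))).
For λ = 1: rank(A - I) = 4, and the largest Jordan block has size 3 (the smallest k with rank((A - I)^k) = rank((A - I)^(k+1))).

So m_A(x) = (x - 1)^3(x + 3).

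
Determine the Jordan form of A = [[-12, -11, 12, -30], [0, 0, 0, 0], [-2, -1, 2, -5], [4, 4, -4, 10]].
J = [[0, 1, 0, 0], [0, 0, 0, 0], [0, 0, 0, 1], [0, 0, 0, 0]]

The characteristic polynomial is det(xI - A) = x^4, so the eigenvalues are 0 (algebraic multiplicity 4).

For λ = 0: rank(A) = 2, rank(A^2) = 0. The eigenspace has dimension 4 - 2 = 2, so there are 2 Jordan blocks; the rank sequence gives block sizes [2, 2].

Assembling the blocks gives the Jordan form J above.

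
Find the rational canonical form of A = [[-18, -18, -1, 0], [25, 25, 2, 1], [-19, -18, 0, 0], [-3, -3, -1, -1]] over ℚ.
R = [[0, 0, 0, -4], [1, 0, 0, 12], [0, 1, 0, -13], [0, 0, 1, 6]]

The invariant factors of A (the non-unit diagonal entries of the Smith normal form of xI - A over ℚ[x]) are (x - 2)^2(x - 1)^2, each dividing the next. The characteristic polynomial is their product, (x - 2)^2(x - 1)^2.

The rational canonical form is the block-diagonal matrix of companion matrices C(f_i):
R = [[0, 0, 0, -4], [1, 0, 0, 12], [0, 1, 0, -13], [0, 0, 1, 6]].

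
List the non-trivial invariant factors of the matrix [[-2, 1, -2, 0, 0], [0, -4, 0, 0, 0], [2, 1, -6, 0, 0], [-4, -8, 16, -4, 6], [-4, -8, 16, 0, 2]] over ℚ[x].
x + 4, x + 4, (x - 2)(x + 4)^2

The Jordan structure of A has elementary divisors (x + 4)^2, (x + 4), (x + 4), (x - 2). Arranging the block sizes at each eigenvalue in decreasing order and taking row products gives the invariant factors.

Invariant factors (smallest first, each dividing the next): x + 4, x + 4, (x - 2)(x + 4)^2.

Check: the last factor (x - 2)(x + 4)^2 is the minimal polynomial, and the product (x - 2)(x + 4)^4 is the characteristic polynomial.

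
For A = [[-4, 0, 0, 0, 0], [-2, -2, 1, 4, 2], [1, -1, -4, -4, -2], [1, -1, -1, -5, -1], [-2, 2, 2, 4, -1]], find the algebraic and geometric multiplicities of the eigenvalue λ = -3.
algebraic multiplicity 4, geometric multiplicity 2

The characteristic polynomial is (x + 3)^4(x + 4), so the factor x + 3 appears with exponent 4: the algebraic multiplicity is 4.

rank(A + 3I) = 3, so the eigenspace has dimension 5 - 3 = 2: the geometric multiplicity is 2.

Since 2 < 4, A is not diagonalizable.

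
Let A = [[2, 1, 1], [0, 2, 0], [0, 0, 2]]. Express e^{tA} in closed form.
e^{tA} = [[e^{2*t}, t*e^{2*t}, t*e^{2*t}], [0, e^{2*t}, 0], [0, 0, e^{2*t}]]

A has Jordan form J = [[2, 1, 0], [0, 2, 0], [0, 0, 2]] with A = PJP^{-1}, so e^{tA} = P e^{tJ} P^{-1}.

For a Jordan block J_k(λ), e^{tJ_k(λ)} = e^{λt} · (I + tN + t^2 N^2/2! + ... + t^{k-1} N^{k-1}/(k-1)!) where N is the nilpotent superdiagonal part.

Assembling the blocks and conjugating back gives the entries of e^{tA} as shown above.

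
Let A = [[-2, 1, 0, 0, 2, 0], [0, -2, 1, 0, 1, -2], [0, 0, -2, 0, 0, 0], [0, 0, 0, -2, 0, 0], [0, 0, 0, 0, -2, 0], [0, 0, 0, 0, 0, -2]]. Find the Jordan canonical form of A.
J = [[-2, 1, 0, 0, 0, 0], [0, -2, 1, 0, 0, 0], [0, 0, -2, 0, 0, 0], [0, 0, 0, -2, 0, 0], [0, 0, 0, 0, -2, 0], [0, 0, 0, 0, 0, -2]]

The characteristic polynomial is det(xI - A) = (x + 2)^6, so the eigenvalues are -2 (algebraic multiplicity 6).

For λ = -2: rank(A + 2I) = 2, rank((A + 2I)^2) = 1, rank((A + 2I)^3) = 0. The eigenspace has dimension 6 - 2 = 4, so there are 4 Jordan blocks; the rank sequence gives block sizes [3, 1, 1, 1].

Assembling the blocks gives the Jordan form J above.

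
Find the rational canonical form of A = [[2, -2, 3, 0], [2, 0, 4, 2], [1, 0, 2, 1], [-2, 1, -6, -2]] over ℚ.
R = [[0, 0, 0, 0], [1, 0, 0, 0], [0, 1, 0, -1], [0, 0, 1, 2]]

The invariant factors of A (the non-unit diagonal entries of the Smith normal form of xI - A over ℚ[x]) are x^2(x - 1)^2, each dividing the next. The characteristic polynomial is their product, x^2(x - 1)^2.

The rational canonical form is the block-diagonal matrix of companion matrices C(f_i):
R = [[0, 0, 0, 0], [1, 0, 0, 0], [0, 1, 0, -1], [0, 0, 1, 2]].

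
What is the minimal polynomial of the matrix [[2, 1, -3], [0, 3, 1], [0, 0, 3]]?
m_A(x) = (x - 3)^2(x - 2)

The characteristic polynomial factors as (x - 3)^2(x - 2). The minimal polynomial is ∏(x - λ)^{k_λ} where k_λ is the size of the largest Jordan block at λ.

For λ = 2: rank(A - 2I) = 2, and the largest Jordan block has size 1 (the smallest k with rank((A - 2I)^k) = rank((A - 2I)^(k+1))).
For λ = 3: rank(A - 3I) = 2, and the largest Jordan block has size 2 (the smallest k with rank((A - 3I)^k) = rank((A - 3I)^(k+1))).

So m_A(x) = (x - 3)^2(x - 2).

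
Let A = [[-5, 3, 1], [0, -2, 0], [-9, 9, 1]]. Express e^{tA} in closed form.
e^{tA} = [[(1 - 3*t)*e^{-2*t}, 3*t*e^{-2*t}, t*e^{-2*t}], [0, e^{-2*t}, 0], [-9*t*e^{-2*t}, 9*t*e^{-2*t}, (3*t + 1)*e^{-2*t}]]

A has Jordan form J = [[-2, 1, 0], [0, -2, 0], [0, 0, -2]] with A = PJP^{-1}, so e^{tA} = P e^{tJ} P^{-1}.

For a Jordan block J_k(λ), e^{tJ_k(λ)} = e^{λt} · (I + tN + t^2 N^2/2! + ... + t^{k-1} N^{k-1}/(k-1)!) where N is the nilpotent superdiagonal part.

Assembling the blocks and conjugating back gives the entries of e^{tA} as shown above.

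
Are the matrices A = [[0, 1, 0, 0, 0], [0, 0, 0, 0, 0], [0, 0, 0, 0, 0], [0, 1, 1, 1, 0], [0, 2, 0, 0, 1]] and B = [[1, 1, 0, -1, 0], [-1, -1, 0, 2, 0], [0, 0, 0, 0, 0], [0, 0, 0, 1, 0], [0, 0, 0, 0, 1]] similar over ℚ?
Two matrices over a field are similar if and only if they have the same invariant factors.

Both A and B have characteristic polynomial x^3(x - 1)^2 and minimal polynomial x^2(x - 1). Computing further, both have invariant factors x(x - 1), x^2(x - 1). Hence A and B are similar.

Yes.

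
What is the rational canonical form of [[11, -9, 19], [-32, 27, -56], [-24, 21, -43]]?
The invariant factors of A (the non-unit diagonal entries of the Smith normal form of xI - A over ℚ[x]) are (x + 1)^2(x + 3), each dividing the next. The characteristic polynomial is their product, (x + 1)^2(x + 3).

The rational canonical form is the block-diagonal matrix of companion matrices C(f_i):
R = [[0, 0, -3], [1, 0, -7], [0, 1, -5]].

R = [[0, 0, -3], [1, 0, -7], [0, 1, -5]]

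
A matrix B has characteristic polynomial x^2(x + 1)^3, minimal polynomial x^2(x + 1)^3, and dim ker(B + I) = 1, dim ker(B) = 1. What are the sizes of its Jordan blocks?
Jordan blocks: (-1, 3), (0, 2)

λ = -1: algebraic multiplicity 3 (exponent in χ_B), largest block size 3 (exponent in m_B), 1 block (geometric multiplicity). This forces block sizes [3].
λ = 0: algebraic multiplicity 2 (exponent in χ_B), largest block size 2 (exponent in m_B), 1 block (geometric multiplicity). This forces block sizes [2].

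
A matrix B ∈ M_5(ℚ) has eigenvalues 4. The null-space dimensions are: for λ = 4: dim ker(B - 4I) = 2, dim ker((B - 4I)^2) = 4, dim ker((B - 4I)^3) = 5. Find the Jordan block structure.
Jordan blocks: (4, 3), (4, 2)

λ = 4: successive nullity increments [2, 2, 1] count blocks of size ≥ k; block sizes are [3, 2].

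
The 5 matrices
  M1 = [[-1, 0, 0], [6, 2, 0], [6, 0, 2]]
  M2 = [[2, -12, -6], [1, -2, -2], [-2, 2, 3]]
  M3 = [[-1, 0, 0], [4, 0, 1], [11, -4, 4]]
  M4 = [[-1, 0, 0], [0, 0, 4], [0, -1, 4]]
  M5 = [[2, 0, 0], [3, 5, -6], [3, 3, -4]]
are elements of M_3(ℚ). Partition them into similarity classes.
Characteristic polynomials: χ_{M1} = (x - 2)^2(x + 1), χ_{M2} = (x - 2)^2(x + 1), χ_{M3} = (x - 2)^2(x + 1), χ_{M4} = (x - 2)^2(x + 1), χ_{M5} = (x - 2)^2(x + 1).

{M1, M5}: invariant factors x - 2, (x - 2)(x + 1).

{M2, M3, M4}: invariant factors (x - 2)^2(x + 1).

Matrices are similar if and only if their invariant-factor lists agree; the partition into similarity classes is {M1, M5}, {M2, M3, M4}.

2 classes: {M1, M5}, {M2, M3, M4}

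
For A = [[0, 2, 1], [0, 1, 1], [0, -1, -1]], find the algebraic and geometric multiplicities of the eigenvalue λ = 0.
algebraic multiplicity 3, geometric multiplicity 1

The characteristic polynomial is x^3, so the factor x appears with exponent 3: the algebraic multiplicity is 3.

rank(A) = 2, so the eigenspace has dimension 3 - 2 = 1: the geometric multiplicity is 1.

Since 1 < 3, A is not diagonalizable.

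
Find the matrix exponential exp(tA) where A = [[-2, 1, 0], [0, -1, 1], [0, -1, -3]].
e^{tA} = [[e^{-2*t}, t*(t + 2)*e^{-2*t}/2, t^2*e^{-2*t}/2], [0, (t + 1)*e^{-2*t}, t*e^{-2*t}], [0, -t*e^{-2*t}, (1 - t)*e^{-2*t}]]

A has Jordan form J = [[-2, 1, 0], [0, -2, 1], [0, 0, -2]] with A = PJP^{-1}, so e^{tA} = P e^{tJ} P^{-1}.

For a Jordan block J_k(λ), e^{tJ_k(λ)} = e^{λt} · (I + tN + t^2 N^2/2! + ... + t^{k-1} N^{k-1}/(k-1)!) where N is the nilpotent superdiagonal part.

Assembling the blocks and conjugating back gives the entries of e^{tA} as shown above.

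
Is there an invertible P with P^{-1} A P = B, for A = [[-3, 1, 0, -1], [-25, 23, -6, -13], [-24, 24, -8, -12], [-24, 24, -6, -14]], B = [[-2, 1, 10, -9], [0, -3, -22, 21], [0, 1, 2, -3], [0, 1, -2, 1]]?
Yes.

Two matrices over a field are similar if and only if they have the same invariant factors.

Both A and B have characteristic polynomial (x - 4)(x + 2)^3 and minimal polynomial (x - 4)(x + 2)^2. Computing further, both have invariant factors x + 2, (x - 4)(x + 2)^2. Hence A and B are similar.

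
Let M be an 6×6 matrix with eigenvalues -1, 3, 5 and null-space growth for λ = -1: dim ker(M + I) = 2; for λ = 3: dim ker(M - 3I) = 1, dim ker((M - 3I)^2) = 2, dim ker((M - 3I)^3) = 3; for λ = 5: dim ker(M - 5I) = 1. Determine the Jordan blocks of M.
λ = -1: successive nullity increments [2] count blocks of size ≥ k; block sizes are [1, 1].
λ = 3: successive nullity increments [1, 1, 1] count blocks of size ≥ k; block sizes are [3].
λ = 5: successive nullity increments [1] count blocks of size ≥ k; block sizes are [1].

Jordan blocks: (-1, 1), (-1, 1), (3, 3), (5, 1)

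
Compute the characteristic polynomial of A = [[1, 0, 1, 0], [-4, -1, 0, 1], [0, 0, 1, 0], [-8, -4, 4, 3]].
xI - A = [[x - 1, 0, -1, 0], [4, x + 1, 0, -1], [0, 0, x - 1, 0], [8, 4, -4, x - 3]].

Expanding det(xI - A) along the first row:
det(xI - A) = + (x - 1)·det([[x + 1, 0, -1], [0, x - 1, 0], [4, -4, x - 3]]) - (0)·det([[4, 0, -1], [0, x - 1, 0], [8, -4, x - 3]]) + (-1)·det([[4, x + 1, -1], [0, 0, 0], [8, 4, x - 3]]) - (0)·det([[4, x + 1, 0], [0, 0, x - 1], [8, 4, -4]]).

Evaluating gives χ_A(x) = x^4 - 4x^3 + 6x^2 - 4x + 1 = (x - 1)^4.

χ_A(x) = (x - 1)^4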